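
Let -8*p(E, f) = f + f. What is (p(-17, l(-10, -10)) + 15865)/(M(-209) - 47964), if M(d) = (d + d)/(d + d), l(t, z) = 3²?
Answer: -63451/191852 ≈ -0.33073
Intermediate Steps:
l(t, z) = 9
p(E, f) = -f/4 (p(E, f) = -(f + f)/8 = -f/4)
M(d) = 1 (M(d) = (2*d)/((2*d)) = (2*d)*(1/(2*d)) = 1)
(p(-17, l(-10, -10)) + 15865)/(M(-209) - 47964) = (-¼*9 + 15865)/(1 - 47964) = (-9/4 + 15865)/(-47963) = (63451/4)*(-1/47963) = -63451/191852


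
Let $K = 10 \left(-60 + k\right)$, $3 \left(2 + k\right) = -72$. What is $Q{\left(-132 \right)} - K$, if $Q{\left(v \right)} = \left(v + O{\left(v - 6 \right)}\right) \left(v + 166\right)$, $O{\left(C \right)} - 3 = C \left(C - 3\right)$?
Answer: $658046$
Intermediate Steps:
$O{\left(C \right)} = 3 + C \left(-3 + C\right)$ ($O{\left(C \right)} = 3 + C \left(C - 3\right) = 3 + C \left(-3 + C\right)$)
$k = -26$ ($k = -2 + \frac{1}{3} \left(-72\right) = -2 - 24 = -26$)
$K = -860$ ($K = 10 \left(-60 - 26\right) = 10 \left(-86\right) = -860$)
$Q{\left(v \right)} = \left(166 + v\right) \left(21 + \left(-6 + v\right)^{2} - 2 v\right)$ ($Q{\left(v \right)} = \left(v + \left(3 + \left(v - 6\right)^{2} - 3 \left(v - 6\right)\right)\right) \left(v + 166\right) = \left(v + \left(3 + \left(-6 + v\right)^{2} - 3 \left(-6 + v\right)\right)\right) \left(166 + v\right) = \left(v + \left(3 + \left(-6 + v\right)^{2} - \left(-18 + 3 v\right)\right)\right) \left(166 + v\right) = \left(v + \left(21 + \left(-6 + v\right)^{2} - 3 v\right)\right) \left(166 + v\right) = \left(21 + \left(-6 + v\right)^{2} - 2 v\right) \left(166 + v\right) = \left(166 + v\right) \left(21 + \left(-6 + v\right)^{2} - 2 v\right)$)
$Q{\left(-132 \right)} - K = \left(9462 + \left(-132\right)^{3} - -299244 + 152 \left(-132\right)^{2}\right) - -860 = \left(9462 - 2299968 + 299244 + 152 \cdot 17424\right) + 860 = \left(9462 - 2299968 + 299244 + 2648448\right) + 860 = 657186 + 860 = 658046$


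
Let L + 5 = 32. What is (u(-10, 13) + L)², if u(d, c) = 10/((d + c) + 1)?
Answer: 3481/4 ≈ 870.25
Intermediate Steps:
L = 27 (L = -5 + 32 = 27)
u(d, c) = 10/(1 + c + d) (u(d, c) = 10/((c + d) + 1) = 10/(1 + c + d))
(u(-10, 13) + L)² = (10/(1 + 13 - 10) + 27)² = (10/4 + 27)² = (10*(¼) + 27)² = (5/2 + 27)² = (59/2)² = 3481/4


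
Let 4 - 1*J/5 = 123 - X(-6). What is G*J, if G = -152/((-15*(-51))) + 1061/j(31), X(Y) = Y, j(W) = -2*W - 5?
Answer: 102731125/10251 ≈ 10022.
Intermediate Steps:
j(W) = -5 - 2*W
G = -821849/51255 (G = -152/((-15*(-51))) + 1061/(-5 - 2*31) = -152/765 + 1061/(-5 - 62) = -152*1/765 + 1061/(-67) = -152/765 + 1061*(-1/67) = -152/765 - 1061/67 = -821849/51255 ≈ -16.035)
J = -625 (J = 20 - 5*(123 - 1*(-6)) = 20 - 5*(123 + 6) = 20 - 5*129 = 20 - 645 = -625)
G*J = -821849/51255*(-625) = 102731125/10251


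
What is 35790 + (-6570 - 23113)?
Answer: 6107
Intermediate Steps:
35790 + (-6570 - 23113) = 35790 - 29683 = 6107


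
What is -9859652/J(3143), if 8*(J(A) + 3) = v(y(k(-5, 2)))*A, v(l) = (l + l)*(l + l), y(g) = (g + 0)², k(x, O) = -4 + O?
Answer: -9859652/25141 ≈ -392.17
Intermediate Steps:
y(g) = g²
v(l) = 4*l² (v(l) = (2*l)*(2*l) = 4*l²)
J(A) = -3 + 8*A (J(A) = -3 + ((4*((-4 + 2)²)²)*A)/8 = -3 + ((4*((-2)²)²)*A)/8 = -3 + ((4*4²)*A)/8 = -3 + ((4*16)*A)/8 = -3 + (64*A)/8 = -3 + 8*A)
-9859652/J(3143) = -9859652/(-3 + 8*3143) = -9859652/(-3 + 25144) = -9859652/25141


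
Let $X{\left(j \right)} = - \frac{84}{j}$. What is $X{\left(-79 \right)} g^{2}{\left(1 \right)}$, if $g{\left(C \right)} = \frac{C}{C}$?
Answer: $\frac{84}{79} \approx 1.0633$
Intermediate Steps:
$g{\left(C \right)} = 1$
$X{\left(-79 \right)} g^{2}{\left(1 \right)} = - \frac{84}{-79} \cdot 1^{2} = \left(-84\right) \left(- \frac{1}{79}\right) 1 = \frac{84}{79} \cdot 1 = \frac{84}{79}$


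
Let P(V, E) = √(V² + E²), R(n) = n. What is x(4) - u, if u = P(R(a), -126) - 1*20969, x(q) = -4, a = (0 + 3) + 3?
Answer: 20965 - 6*√442 ≈ 20839.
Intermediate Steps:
a = 6 (a = 3 + 3 = 6)
P(V, E) = √(E² + V²)
u = -20969 + 6*√442 (u = √((-126)² + 6²) - 1*20969 = √(15876 + 36) - 20969 = √15912 - 20969 = 6*√442 - 20969 = -20969 + 6*√442 ≈ -20843.)
x(4) - u = -4 - (-20969 + 6*√442) = -4 + (20969 - 6*√442) = 20965 - 6*√442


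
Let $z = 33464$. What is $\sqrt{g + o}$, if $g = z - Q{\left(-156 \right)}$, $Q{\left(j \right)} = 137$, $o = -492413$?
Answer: $i \sqrt{459086} \approx 677.56 i$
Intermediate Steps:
$g = 33327$ ($g = 33464 - 137 = 33327$)
$\sqrt{g + o} = \sqrt{33327 - 492413} = \sqrt{-459086} = i \sqrt{459086}$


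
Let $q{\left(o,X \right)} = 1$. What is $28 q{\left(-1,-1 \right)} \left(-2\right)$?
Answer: $-56$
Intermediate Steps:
$28 q{\left(-1,-1 \right)} \left(-2\right) = 28 \cdot 1 \left(-2\right) = 28 \left(-2\right) = -56$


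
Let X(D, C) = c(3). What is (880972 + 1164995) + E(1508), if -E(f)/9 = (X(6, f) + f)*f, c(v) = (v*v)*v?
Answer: -18787053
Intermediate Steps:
c(v) = v³ (c(v) = v²*v = v³)
X(D, C) = 27 (X(D, C) = 3³ = 27)
E(f) = -9*f*(27 + f) (E(f) = -9*(27 + f)*f = -9*f*(27 + f))
(880972 + 1164995) + E(1508) = (880972 + 1164995) - 9*1508*(27 + 1508) = 2045967 - 9*1508*1535 = 2045967 - 20833020 = -18787053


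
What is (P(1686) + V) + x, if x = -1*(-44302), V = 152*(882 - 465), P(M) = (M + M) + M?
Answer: 112744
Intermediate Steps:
P(M) = 3*M (P(M) = 2*M + M = 3*M)
V = 63384 (V = 152*417 = 63384)
x = 44302
(P(1686) + V) + x = (3*1686 + 63384) + 44302 = (5058 + 63384) + 44302 = 68442 + 44302 = 112744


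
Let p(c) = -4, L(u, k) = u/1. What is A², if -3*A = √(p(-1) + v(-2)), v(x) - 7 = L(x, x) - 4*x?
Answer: 1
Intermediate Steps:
L(u, k) = u (L(u, k) = u*1 = u)
v(x) = 7 - 3*x (v(x) = 7 + (x - 4*x) = 7 - 3*x)
A = -1 (A = -√(-4 + (7 - 3*(-2)))/3 = -√(-4 + (7 + 6))/3 = -√(-4 + 13)/3 = -√9/3 = -⅓*3 = -1)
A² = (-1)² = 1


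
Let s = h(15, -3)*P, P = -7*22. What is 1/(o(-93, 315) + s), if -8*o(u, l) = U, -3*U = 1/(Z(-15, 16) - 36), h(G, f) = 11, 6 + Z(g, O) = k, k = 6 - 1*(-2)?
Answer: -816/1382305 ≈ -0.00059032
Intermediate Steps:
k = 8 (k = 6 + 2 = 8)
Z(g, O) = 2 (Z(g, O) = -6 + 8 = 2)
U = 1/102 (U = -1/(3*(2 - 36)) = -1/3/(-34) = -1/3*(-1/34) = 1/102 ≈ 0.0098039)
P = -154
s = -1694 (s = 11*(-154) = -1694)
o(u, l) = -1/816 (o(u, l) = -1/8*1/102 = -1/816)
1/(o(-93, 315) + s) = 1/(-1/816 - 1694) = 1/(-1382305/816) = -816/1382305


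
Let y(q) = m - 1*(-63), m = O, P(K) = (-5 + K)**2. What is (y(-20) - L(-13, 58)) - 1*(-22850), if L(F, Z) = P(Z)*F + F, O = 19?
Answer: 59462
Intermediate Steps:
m = 19
L(F, Z) = F + F*(-5 + Z)**2 (L(F, Z) = (-5 + Z)**2*F + F = F*(-5 + Z)**2 + F = F + F*(-5 + Z)**2)
y(q) = 82 (y(q) = 19 - 1*(-63) = 19 + 63 = 82)
(y(-20) - L(-13, 58)) - 1*(-22850) = (82 - (-13)*(1 + (-5 + 58)**2)) - 1*(-22850) = (82 - (-13)*(1 + 53**2)) + 22850 = (82 - (-13)*(1 + 2809)) + 22850 = (82 - (-13)*2810) + 22850 = (82 - 1*(-36530)) + 22850 = (82 + 36530) + 22850 = 36612 + 22850 = 59462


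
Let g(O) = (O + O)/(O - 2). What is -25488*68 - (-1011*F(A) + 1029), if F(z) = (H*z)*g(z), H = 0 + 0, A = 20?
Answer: -1734213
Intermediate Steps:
H = 0
g(O) = 2*O/(-2 + O) (g(O) = (2*O)/(-2 + O) = 2*O/(-2 + O))
F(z) = 0 (F(z) = (0*z)*(2*z/(-2 + z)) = 0*(2*z/(-2 + z)) = 0)
-25488*68 - (-1011*F(A) + 1029) = -25488*68 - (-1011*0 + 1029) = -1733184 - (0 + 1029) = -1733184 - 1*1029 = -1733184 - 1029 = -1734213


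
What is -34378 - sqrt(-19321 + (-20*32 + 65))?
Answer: -34378 - 2*I*sqrt(4974) ≈ -34378.0 - 141.05*I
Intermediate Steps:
-34378 - sqrt(-19321 + (-20*32 + 65)) = -34378 - sqrt(-19321 + (-640 + 65)) = -34378 - sqrt(-19321 - 575) = -34378 - sqrt(-19896) = -34378 - 2*I*sqrt(4974)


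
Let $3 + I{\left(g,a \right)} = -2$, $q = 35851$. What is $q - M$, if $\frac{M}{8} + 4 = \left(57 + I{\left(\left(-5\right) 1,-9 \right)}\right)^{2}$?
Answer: $14251$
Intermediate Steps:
$I{\left(g,a \right)} = -5$ ($I{\left(g,a \right)} = -3 - 2 = -5$)
$M = 21600$ ($M = -32 + 8 \left(57 - 5\right)^{2} = -32 + 8 \cdot 52^{2} = -32 + 8 \cdot 2704 = -32 + 21632 = 21600$)
$q - M = 35851 - 21600 = 14251$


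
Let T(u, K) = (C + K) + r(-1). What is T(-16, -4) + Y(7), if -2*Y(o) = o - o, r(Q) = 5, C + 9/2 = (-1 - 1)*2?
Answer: -15/2 ≈ -7.5000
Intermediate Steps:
C = -17/2 (C = -9/2 + (-1 - 1)*2 = -9/2 - 2*2 = -9/2 - 4 = -17/2 ≈ -8.5000)
Y(o) = 0 (Y(o) = -(o - o)/2 = -1/2*0 = 0)
T(u, K) = -7/2 + K (T(u, K) = (-17/2 + K) + 5 = -7/2 + K)
T(-16, -4) + Y(7) = (-7/2 - 4) + 0 = -15/2 + 0 = -15/2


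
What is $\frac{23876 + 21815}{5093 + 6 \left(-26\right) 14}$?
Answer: $\frac{45691}{2909} \approx 15.707$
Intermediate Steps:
$\frac{23876 + 21815}{5093 + 6 \left(-26\right) 14} = \frac{45691}{5093 - 2184} = \frac{45691}{2909}$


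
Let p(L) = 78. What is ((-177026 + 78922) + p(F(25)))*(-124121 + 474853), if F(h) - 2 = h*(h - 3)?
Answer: -34380855032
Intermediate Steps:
F(h) = 2 + h*(-3 + h) (F(h) = 2 + h*(h - 3) = 2 + h*(-3 + h))
((-177026 + 78922) + p(F(25)))*(-124121 + 474853) = ((-177026 + 78922) + 78)*(-124121 + 474853) = (-98104 + 78)*350732 = -98026*350732 = -34380855032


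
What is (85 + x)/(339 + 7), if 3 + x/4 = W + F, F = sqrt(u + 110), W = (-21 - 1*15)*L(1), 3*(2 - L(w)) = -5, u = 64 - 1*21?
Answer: -455/346 + 6*sqrt(17)/173 ≈ -1.1720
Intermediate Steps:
u = 43 (u = 64 - 21 = 43)
L(w) = 11/3 (L(w) = 2 - 1/3*(-5) = 2 + 5/3 = 11/3)
W = -132 (W = (-21 - 1*15)*(11/3) = (-21 - 15)*(11/3) = -36*11/3 = -132)
F = 3*sqrt(17) (F = sqrt(43 + 110) = sqrt(153) = 3*sqrt(17) ≈ 12.369)
x = -540 + 12*sqrt(17) (x = -12 + 4*(-132 + 3*sqrt(17)) = -12 + (-528 + 12*sqrt(17)) = -540 + 12*sqrt(17) ≈ -490.52)
(85 + x)/(339 + 7) = (85 + (-540 + 12*sqrt(17)))/(339 + 7) = (-455 + 12*sqrt(17))/346 = (-455 + 12*sqrt(17))*(1/346) = -455/346 + 6*sqrt(17)/173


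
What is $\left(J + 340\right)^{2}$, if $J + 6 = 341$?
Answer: $455625$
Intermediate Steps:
$J = 335$ ($J = -6 + 341 = 335$)
$\left(J + 340\right)^{2} = \left(335 + 340\right)^{2} = 675^{2} = 455625$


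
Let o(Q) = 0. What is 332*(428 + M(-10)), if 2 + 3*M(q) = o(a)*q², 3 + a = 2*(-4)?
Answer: 425624/3 ≈ 1.4187e+5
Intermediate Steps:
a = -11 (a = -3 + 2*(-4) = -3 - 8 = -11)
M(q) = -⅔ (M(q) = -⅔ + (0*q²)/3 = -⅔ + (⅓)*0 = -⅔ + 0 = -⅔)
332*(428 + M(-10)) = 332*(428 - ⅔) = 332*(1282/3) = 425624/3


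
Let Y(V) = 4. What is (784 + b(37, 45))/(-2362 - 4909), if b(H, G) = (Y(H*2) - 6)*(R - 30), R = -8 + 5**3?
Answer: -610/7271 ≈ -0.083895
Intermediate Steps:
R = 117 (R = -8 + 125 = 117)
b(H, G) = -174 (b(H, G) = (4 - 6)*(117 - 30) = -2*87 = -174)
(784 + b(37, 45))/(-2362 - 4909) = (784 - 174)/(-2362 - 4909) = 610/(-7271) = 610*(-1/7271) = -610/7271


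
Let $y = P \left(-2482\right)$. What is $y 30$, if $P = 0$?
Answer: $0$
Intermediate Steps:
$y = 0$ ($y = 0 \left(-2482\right) = 0$)
$y 30 = 0 \cdot 30 = 0$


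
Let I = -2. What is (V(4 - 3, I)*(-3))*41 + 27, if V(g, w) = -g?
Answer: 150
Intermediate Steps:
(V(4 - 3, I)*(-3))*41 + 27 = (-(4 - 3)*(-3))*41 + 27 = (-1*1*(-3))*41 + 27 = -1*(-3)*41 + 27 = 3*41 + 27 = 123 + 27 = 150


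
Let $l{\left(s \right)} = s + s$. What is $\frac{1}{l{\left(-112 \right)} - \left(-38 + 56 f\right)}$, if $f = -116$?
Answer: $\frac{1}{6310} \approx 0.00015848$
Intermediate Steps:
$l{\left(s \right)} = 2 s$
$\frac{1}{l{\left(-112 \right)} - \left(-38 + 56 f\right)} = \frac{1}{2 \left(-112\right) + \left(\left(-56\right) \left(-116\right) + 38\right)} = \frac{1}{-224 + \left(6496 + 38\right)} = \frac{1}{-224 + 6534} = \frac{1}{6310}$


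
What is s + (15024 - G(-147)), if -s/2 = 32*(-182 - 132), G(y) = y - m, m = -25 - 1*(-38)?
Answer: 35280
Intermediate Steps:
m = 13 (m = -25 + 38 = 13)
G(y) = -13 + y (G(y) = y - 1*13 = y - 13 = -13 + y)
s = 20096 (s = -64*(-182 - 132) = -64*(-314) = -2*(-10048) = 20096)
s + (15024 - G(-147)) = 20096 + (15024 - (-13 - 147)) = 20096 + (15024 - 1*(-160)) = 20096 + (15024 + 160) = 20096 + 15184 = 35280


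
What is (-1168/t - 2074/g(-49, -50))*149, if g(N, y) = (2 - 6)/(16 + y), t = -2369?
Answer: -6222528017/2369 ≈ -2.6266e+6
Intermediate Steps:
g(N, y) = -4/(16 + y)
(-1168/t - 2074/g(-49, -50))*149 = (-1168/(-2369) - 2074/((-4/(16 - 50))))*149 = (-1168*(-1/2369) - 2074/((-4/(-34))))*149 = (1168/2369 - 2074/((-4*(-1/34))))*149 = (1168/2369 - 2074/2/17)*149 = (1168/2369 - 2074*17/2)*149 = (1168/2369 - 17629)*149 = -41761933/2369*149 = -6222528017/2369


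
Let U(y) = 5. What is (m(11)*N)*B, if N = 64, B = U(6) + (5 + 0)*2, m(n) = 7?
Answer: 6720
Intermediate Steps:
B = 15 (B = 5 + (5 + 0)*2 = 5 + 5*2 = 5 + 10 = 15)
(m(11)*N)*B = (7*64)*15 = 448*15 = 6720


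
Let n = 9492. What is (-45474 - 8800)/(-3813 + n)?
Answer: -54274/5679 ≈ -9.5570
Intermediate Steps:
(-45474 - 8800)/(-3813 + n) = (-45474 - 8800)/(-3813 + 9492) = -54274/5679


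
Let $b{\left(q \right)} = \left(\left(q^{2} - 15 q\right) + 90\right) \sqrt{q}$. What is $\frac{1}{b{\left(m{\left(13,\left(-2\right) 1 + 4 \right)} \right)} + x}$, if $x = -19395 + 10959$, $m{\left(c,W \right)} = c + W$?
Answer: $- \frac{703}{5920383} - \frac{5 \sqrt{15}}{3946922} \approx -0.00012365$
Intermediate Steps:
$m{\left(c,W \right)} = W + c$
$b{\left(q \right)} = \sqrt{q} \left(90 + q^{2} - 15 q\right)$ ($b{\left(q \right)} = \left(90 + q^{2} - 15 q\right) \sqrt{q} = \sqrt{q} \left(90 + q^{2} - 15 q\right)$)
$x = -8436$
$\frac{1}{b{\left(m{\left(13,\left(-2\right) 1 + 4 \right)} \right)} + x} = \frac{1}{\sqrt{\left(\left(-2\right) 1 + 4\right) + 13} \left(90 + \left(\left(\left(-2\right) 1 + 4\right) + 13\right)^{2} - 15 \left(\left(\left(-2\right) 1 + 4\right) + 13\right)\right) - 8436} = \frac{1}{\sqrt{\left(-2 + 4\right) + 13} \left(90 + \left(\left(-2 + 4\right) + 13\right)^{2} - 15 \left(\left(-2 + 4\right) + 13\right)\right) - 8436} = \frac{1}{\sqrt{2 + 13} \left(90 + \left(2 + 13\right)^{2} - 15 \left(2 + 13\right)\right) - 8436} = \frac{1}{\sqrt{15} \left(90 + 15^{2} - 225\right) - 8436} = \frac{1}{\sqrt{15} \left(90 + 225 - 225\right) - 8436} = \frac{1}{\sqrt{15} \cdot 90 - 8436} = \frac{1}{90 \sqrt{15} - 8436} = \frac{1}{-8436 + 90 \sqrt{15}}$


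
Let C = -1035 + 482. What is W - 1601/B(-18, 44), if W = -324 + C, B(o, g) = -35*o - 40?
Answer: -519031/590 ≈ -879.71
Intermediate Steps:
B(o, g) = -40 - 35*o
C = -553
W = -877 (W = -324 - 553 = -877)
W - 1601/B(-18, 44) = -877 - 1601/(-40 - 35*(-18)) = -877 - 1601/(-40 + 630) = -877 - 1601/590 = -519031/590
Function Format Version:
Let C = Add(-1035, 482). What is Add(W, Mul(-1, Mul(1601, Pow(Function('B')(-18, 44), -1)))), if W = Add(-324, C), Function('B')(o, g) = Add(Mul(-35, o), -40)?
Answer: Rational(-519031, 590) ≈ -879.71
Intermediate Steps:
Function('B')(o, g) = Add(-40, Mul(-35, o))
C = -553
W = -877 (W = Add(-324, -553) = -877)
Add(W, Mul(-1, Mul(1601, Pow(Function('B')(-18, 44), -1)))) = Add(-877, Mul(-1, Mul(1601, Pow(Add(-40, Mul(-35, -18)), -1)))) = Add(-877, Mul(-1, Mul(1601, Pow(Add(-40, 630), -1)))) = Add(-877, Mul(-1, Mul(1601, Pow(590, -1)))) = Add(-877, Mul(-1, Mul(1601, Rational(1, 590)))) = Add(-877, Mul(-1, Rational(1601, 590))) = Add(-877, Rational(-1601, 590)) = Rational(-519031, 590)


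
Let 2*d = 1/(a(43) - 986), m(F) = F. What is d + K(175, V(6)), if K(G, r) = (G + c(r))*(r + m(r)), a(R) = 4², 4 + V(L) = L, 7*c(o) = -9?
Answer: 9436153/13580 ≈ 694.86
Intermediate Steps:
c(o) = -9/7 (c(o) = (⅐)*(-9) = -9/7)
V(L) = -4 + L
a(R) = 16
K(G, r) = 2*r*(-9/7 + G) (K(G, r) = (G - 9/7)*(r + r) = (-9/7 + G)*(2*r) = 2*r*(-9/7 + G))
d = -1/1940 (d = 1/(2*(16 - 986)) = (½)/(-970) = (½)*(-1/970) = -1/1940 ≈ -0.00051546)
d + K(175, V(6)) = -1/1940 + 2*(-4 + 6)*(-9 + 7*175)/7 = -1/1940 + (2/7)*2*(-9 + 1225) = -1/1940 + (2/7)*2*1216 = -1/1940 + 4864/7 = 9436153/13580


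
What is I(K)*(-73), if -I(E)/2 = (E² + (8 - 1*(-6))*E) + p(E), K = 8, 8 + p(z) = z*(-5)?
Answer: 18688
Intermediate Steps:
p(z) = -8 - 5*z (p(z) = -8 + z*(-5) = -8 - 5*z)
I(E) = 16 - 18*E - 2*E² (I(E) = -2*((E² + (8 - 1*(-6))*E) + (-8 - 5*E)) = -2*((E² + (8 + 6)*E) + (-8 - 5*E)) = -2*((E² + 14*E) + (-8 - 5*E)) = -2*(-8 + E² + 9*E) = 16 - 18*E - 2*E²)
I(K)*(-73) = (16 - 18*8 - 2*8²)*(-73) = (16 - 144 - 2*64)*(-73) = (16 - 144 - 128)*(-73) = -256*(-73) = 18688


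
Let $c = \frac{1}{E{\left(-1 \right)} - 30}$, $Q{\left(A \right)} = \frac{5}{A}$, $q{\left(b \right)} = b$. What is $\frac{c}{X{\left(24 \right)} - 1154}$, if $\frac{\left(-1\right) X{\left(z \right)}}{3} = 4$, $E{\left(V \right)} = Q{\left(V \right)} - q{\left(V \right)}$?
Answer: $\frac{1}{39644} \approx 2.5224 \cdot 10^{-5}$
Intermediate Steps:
$E{\left(V \right)} = - V + \frac{5}{V}$ ($E{\left(V \right)} = \frac{5}{V} - V = - V + \frac{5}{V}$)
$X{\left(z \right)} = -12$ ($X{\left(z \right)} = \left(-3\right) 4 = -12$)
$c = - \frac{1}{34}$ ($c = \frac{1}{\left(\left(-1\right) \left(-1\right) + \frac{5}{-1}\right) - 30} = \frac{1}{\left(1 + 5 \left(-1\right)\right) - 30} = \frac{1}{\left(1 - 5\right) - 30} = \frac{1}{-4 - 30} = \frac{1}{-34} = - \frac{1}{34} \approx -0.029412$)
$\frac{c}{X{\left(24 \right)} - 1154} = - \frac{1}{34 \left(-12 - 1154\right)} = - \frac{1}{34 \left(-1166\right)} = \left(- \frac{1}{34}\right) \left(- \frac{1}{1166}\right) = \frac{1}{39644}$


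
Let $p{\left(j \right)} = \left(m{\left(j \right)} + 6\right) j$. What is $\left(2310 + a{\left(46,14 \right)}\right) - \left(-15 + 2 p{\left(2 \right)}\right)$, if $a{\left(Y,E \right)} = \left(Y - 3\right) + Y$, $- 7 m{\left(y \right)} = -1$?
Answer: $\frac{16726}{7} \approx 2389.4$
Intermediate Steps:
$m{\left(y \right)} = \frac{1}{7}$ ($m{\left(y \right)} = \left(- \frac{1}{7}\right) \left(-1\right) = \frac{1}{7}$)
$p{\left(j \right)} = \frac{43 j}{7}$ ($p{\left(j \right)} = \left(\frac{1}{7} + 6\right) j = \frac{43 j}{7}$)
$a{\left(Y,E \right)} = -3 + 2 Y$ ($a{\left(Y,E \right)} = \left(-3 + Y\right) + Y = -3 + 2 Y$)
$\left(2310 + a{\left(46,14 \right)}\right) - \left(-15 + 2 p{\left(2 \right)}\right) = \left(2310 + \left(-3 + 2 \cdot 46\right)\right) + \left(- 2 \cdot \frac{43}{7} \cdot 2 + 15\right) = \left(2310 + \left(-3 + 92\right)\right) + \left(\left(-2\right) \frac{86}{7} + 15\right) = \left(2310 + 89\right) + \left(- \frac{172}{7} + 15\right) = 2399 - \frac{67}{7} = \frac{16726}{7}$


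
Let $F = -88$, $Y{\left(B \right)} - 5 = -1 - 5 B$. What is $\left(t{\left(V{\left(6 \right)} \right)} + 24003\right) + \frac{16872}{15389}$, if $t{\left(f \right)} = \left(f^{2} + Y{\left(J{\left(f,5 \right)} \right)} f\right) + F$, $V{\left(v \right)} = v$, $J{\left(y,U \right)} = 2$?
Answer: $\frac{368044807}{15389} \approx 23916.0$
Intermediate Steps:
$Y{\left(B \right)} = 4 - 5 B$ ($Y{\left(B \right)} = 5 - \left(1 + 5 B\right) = 4 - 5 B$)
$t{\left(f \right)} = -88 + f^{2} - 6 f$ ($t{\left(f \right)} = \left(f^{2} + \left(4 - 10\right) f\right) - 88 = \left(f^{2} - 6 f\right) - 88 = -88 + f^{2} - 6 f$)
$\left(t{\left(V{\left(6 \right)} \right)} + 24003\right) + \frac{16872}{15389} = \left(\left(-88 + 6^{2} - 36\right) + 24003\right) + \frac{16872}{15389} = \left(\left(-88 + 36 - 36\right) + 24003\right) + 16872 \cdot \frac{1}{15389} = \left(-88 + 24003\right) + \frac{16872}{15389} = 23915 + \frac{16872}{15389} = \frac{368044807}{15389}$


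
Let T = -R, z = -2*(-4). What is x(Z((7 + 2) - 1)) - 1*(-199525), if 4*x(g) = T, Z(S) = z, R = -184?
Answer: 199571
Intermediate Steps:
z = 8
Z(S) = 8
T = 184 (T = -1*(-184) = 184)
x(g) = 46 (x(g) = (1/4)*184 = 46)
x(Z((7 + 2) - 1)) - 1*(-199525) = 46 - 1*(-199525) = 46 + 199525 = 199571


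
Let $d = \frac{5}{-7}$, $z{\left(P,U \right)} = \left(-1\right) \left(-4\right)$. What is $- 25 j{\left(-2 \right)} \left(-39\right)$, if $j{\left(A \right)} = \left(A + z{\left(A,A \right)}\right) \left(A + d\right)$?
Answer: $- \frac{37050}{7} \approx -5292.9$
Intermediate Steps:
$z{\left(P,U \right)} = 4$
$d = - \frac{5}{7}$ ($d = 5 \left(- \frac{1}{7}\right) = - \frac{5}{7} \approx -0.71429$)
$j{\left(A \right)} = \left(4 + A\right) \left(- \frac{5}{7} + A\right)$ ($j{\left(A \right)} = \left(A + 4\right) \left(A - \frac{5}{7}\right) = \left(4 + A\right) \left(- \frac{5}{7} + A\right)$)
$- 25 j{\left(-2 \right)} \left(-39\right) = - 25 \left(- \frac{20}{7} + \left(-2\right)^{2} + \frac{23}{7} \left(-2\right)\right) \left(-39\right) = - 25 \left(- \frac{20}{7} + 4 - \frac{46}{7}\right) \left(-39\right) = \left(-25\right) \left(- \frac{38}{7}\right) \left(-39\right) = \frac{950}{7} \left(-39\right) = - \frac{37050}{7}$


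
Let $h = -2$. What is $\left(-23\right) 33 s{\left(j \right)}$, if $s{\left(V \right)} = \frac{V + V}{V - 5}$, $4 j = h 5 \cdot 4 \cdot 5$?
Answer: $-1380$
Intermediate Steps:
$j = -50$ ($j = \frac{\left(-2\right) 5 \cdot 4 \cdot 5}{4} = \frac{\left(-10\right) 4 \cdot 5}{4} = \frac{\left(-40\right) 5}{4} = \frac{1}{4} \left(-200\right) = -50$)
$s{\left(V \right)} = \frac{2 V}{-5 + V}$
$\left(-23\right) 33 s{\left(j \right)} = \left(-23\right) 33 \cdot 2 \left(-50\right) \frac{1}{-5 - 50} = - 759 \cdot 2 \left(-50\right) \frac{1}{-55} = - 759 \cdot 2 \left(-50\right) \left(- \frac{1}{55}\right) = \left(-759\right) \frac{20}{11} = -1380$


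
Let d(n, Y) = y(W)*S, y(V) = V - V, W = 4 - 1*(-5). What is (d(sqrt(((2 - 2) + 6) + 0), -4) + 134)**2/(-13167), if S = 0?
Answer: -17956/13167 ≈ -1.3637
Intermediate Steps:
W = 9 (W = 4 + 5 = 9)
y(V) = 0
d(n, Y) = 0 (d(n, Y) = 0*0 = 0)
(d(sqrt(((2 - 2) + 6) + 0), -4) + 134)**2/(-13167) = (0 + 134)**2/(-13167) = 134**2*(-1/13167) = 17956*(-1/13167) = -17956/13167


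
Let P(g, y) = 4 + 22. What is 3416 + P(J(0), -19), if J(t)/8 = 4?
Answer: 3442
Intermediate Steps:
J(t) = 32 (J(t) = 8*4 = 32)
P(g, y) = 26
3416 + P(J(0), -19) = 3416 + 26 = 3442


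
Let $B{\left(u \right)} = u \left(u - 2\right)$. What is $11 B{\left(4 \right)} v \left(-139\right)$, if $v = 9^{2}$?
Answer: $-990792$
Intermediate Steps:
$v = 81$
$B{\left(u \right)} = u \left(-2 + u\right)$
$11 B{\left(4 \right)} v \left(-139\right) = 11 \cdot 4 \left(-2 + 4\right) 81 \left(-139\right) = 11 \cdot 4 \cdot 2 \cdot 81 \left(-139\right) = 11 \cdot 8 \cdot 81 \left(-139\right) = 88 \cdot 81 \left(-139\right) = 7128 \left(-139\right) = -990792$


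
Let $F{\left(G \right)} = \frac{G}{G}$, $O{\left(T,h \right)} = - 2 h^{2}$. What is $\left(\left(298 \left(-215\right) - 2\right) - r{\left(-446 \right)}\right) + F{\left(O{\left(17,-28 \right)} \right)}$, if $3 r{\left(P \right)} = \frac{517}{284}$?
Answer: $- \frac{54589009}{852} \approx -64072.0$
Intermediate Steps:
$F{\left(G \right)} = 1$
$r{\left(P \right)} = \frac{517}{852}$ ($r{\left(P \right)} = \frac{517 \cdot \frac{1}{284}}{3} = \frac{1}{3} \cdot \frac{517}{284} = \frac{517}{852}$)
$\left(\left(298 \left(-215\right) - 2\right) - r{\left(-446 \right)}\right) + F{\left(O{\left(17,-28 \right)} \right)} = \left(\left(298 \left(-215\right) - 2\right) - \frac{517}{852}\right) + 1 = \left(\left(-64070 - 2\right) - \frac{517}{852}\right) + 1 = \left(-64072 - \frac{517}{852}\right) + 1 = - \frac{54589861}{852} + 1 = - \frac{54589009}{852}$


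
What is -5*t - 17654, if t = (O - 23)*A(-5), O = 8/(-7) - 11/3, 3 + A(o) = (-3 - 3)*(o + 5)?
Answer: -126498/7 ≈ -18071.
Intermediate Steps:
A(o) = -33 - 6*o (A(o) = -3 + (-3 - 3)*(o + 5) = -3 - 6*(5 + o) = -3 + (-30 - 6*o) = -33 - 6*o)
O = -101/21 (O = 8*(-1/7) - 11*1/3 = -8/7 - 11/3 = -101/21 ≈ -4.8095)
t = 584/7 (t = (-101/21 - 23)*(-33 - 6*(-5)) = -584*(-33 + 30)/21 = -584/21*(-3) = 584/7 ≈ 83.429)
-5*t - 17654 = -5*584/7 - 17654 = -2920/7 - 17654 = -126498/7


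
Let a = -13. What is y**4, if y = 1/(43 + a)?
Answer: 1/810000 ≈ 1.2346e-6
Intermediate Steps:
y = 1/30 (y = 1/(43 - 13) = 1/30 ≈ 0.033333)
y**4 = (1/30)**4 = 1/810000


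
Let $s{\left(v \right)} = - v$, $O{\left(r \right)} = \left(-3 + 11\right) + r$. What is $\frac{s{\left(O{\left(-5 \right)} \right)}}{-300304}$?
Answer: $\frac{3}{300304} \approx 9.9899 \cdot 10^{-6}$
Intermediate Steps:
$O{\left(r \right)} = 8 + r$
$\frac{s{\left(O{\left(-5 \right)} \right)}}{-300304} = \frac{\left(-1\right) \left(8 - 5\right)}{-300304} = \left(-1\right) 3 \left(- \frac{1}{300304}\right) = \left(-3\right) \left(- \frac{1}{300304}\right) = \frac{3}{300304}$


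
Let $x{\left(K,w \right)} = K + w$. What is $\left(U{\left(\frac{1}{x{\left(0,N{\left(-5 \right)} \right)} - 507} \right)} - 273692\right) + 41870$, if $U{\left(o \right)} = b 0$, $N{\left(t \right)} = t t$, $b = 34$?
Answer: $-231822$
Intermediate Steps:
$N{\left(t \right)} = t^{2}$
$U{\left(o \right)} = 0$ ($U{\left(o \right)} = 34 \cdot 0 = 0$)
$\left(U{\left(\frac{1}{x{\left(0,N{\left(-5 \right)} \right)} - 507} \right)} - 273692\right) + 41870 = \left(0 - 273692\right) + 41870 = -273692 + 41870 = -231822$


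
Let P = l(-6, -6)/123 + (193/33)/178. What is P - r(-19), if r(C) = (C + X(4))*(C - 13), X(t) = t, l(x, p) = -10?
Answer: -38537329/80278 ≈ -480.05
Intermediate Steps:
r(C) = (-13 + C)*(4 + C) (r(C) = (C + 4)*(C - 13) = (4 + C)*(-13 + C) = (-13 + C)*(4 + C))
P = -3889/80278 (P = -10/123 + (193/33)/178 = -10*1/123 + (193*(1/33))*(1/178) = -10/123 + (193/33)*(1/178) = -10/123 + 193/5874 = -3889/80278 ≈ -0.048444)
P - r(-19) = -3889/80278 - (-52 + (-19)**2 - 9*(-19)) = -3889/80278 - (-52 + 361 + 171) = -3889/80278 - 1*480 = -3889/80278 - 480 = -38537329/80278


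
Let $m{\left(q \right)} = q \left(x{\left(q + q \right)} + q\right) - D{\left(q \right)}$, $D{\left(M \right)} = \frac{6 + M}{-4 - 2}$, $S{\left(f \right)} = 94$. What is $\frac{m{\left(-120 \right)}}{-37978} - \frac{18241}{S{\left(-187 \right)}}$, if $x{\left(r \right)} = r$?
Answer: $- \frac{174203928}{892483} \approx -195.19$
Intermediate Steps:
$D{\left(M \right)} = -1 - \frac{M}{6}$ ($D{\left(M \right)} = \frac{6 + M}{-6} = \left(6 + M\right) \left(- \frac{1}{6}\right) = -1 - \frac{M}{6}$)
$m{\left(q \right)} = 1 + 3 q^{2} + \frac{q}{6}$ ($m{\left(q \right)} = q \left(\left(q + q\right) + q\right) - \left(-1 - \frac{q}{6}\right) = q \left(2 q + q\right) + \left(1 + \frac{q}{6}\right) = q 3 q + \left(1 + \frac{q}{6}\right) = 3 q^{2} + \left(1 + \frac{q}{6}\right) = 1 + 3 q^{2} + \frac{q}{6}$)
$\frac{m{\left(-120 \right)}}{-37978} - \frac{18241}{S{\left(-187 \right)}} = \frac{1 + 3 \left(-120\right)^{2} + \frac{1}{6} \left(-120\right)}{-37978} - \frac{18241}{94} = \left(1 + 3 \cdot 14400 - 20\right) \left(- \frac{1}{37978}\right) - \frac{18241}{94} = \left(1 + 43200 - 20\right) \left(- \frac{1}{37978}\right) - \frac{18241}{94} = 43181 \left(- \frac{1}{37978}\right) - \frac{18241}{94} = - \frac{43181}{37978} - \frac{18241}{94} = - \frac{174203928}{892483}$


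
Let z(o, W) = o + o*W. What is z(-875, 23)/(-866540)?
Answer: 1050/43327 ≈ 0.024234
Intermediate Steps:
z(o, W) = o + W*o
z(-875, 23)/(-866540) = -875*(1 + 23)/(-866540) = -875*24*(-1/866540) = -21000*(-1/866540) = 1050/43327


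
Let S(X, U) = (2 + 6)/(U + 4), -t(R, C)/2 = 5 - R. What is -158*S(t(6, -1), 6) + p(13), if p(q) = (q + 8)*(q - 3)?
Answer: 418/5 ≈ 83.600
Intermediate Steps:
p(q) = (-3 + q)*(8 + q) (p(q) = (8 + q)*(-3 + q) = (-3 + q)*(8 + q))
t(R, C) = -10 + 2*R (t(R, C) = -2*(5 - R) = -10 + 2*R)
S(X, U) = 8/(4 + U)
-158*S(t(6, -1), 6) + p(13) = -1264/(4 + 6) + (-24 + 13**2 + 5*13) = -1264/10 + (-24 + 169 + 65) = -1264/10 + 210 = -158*4/5 + 210 = -632/5 + 210 = 418/5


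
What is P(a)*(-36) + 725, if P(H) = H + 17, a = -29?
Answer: 1157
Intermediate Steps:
P(H) = 17 + H
P(a)*(-36) + 725 = (17 - 29)*(-36) + 725 = -12*(-36) + 725 = 432 + 725 = 1157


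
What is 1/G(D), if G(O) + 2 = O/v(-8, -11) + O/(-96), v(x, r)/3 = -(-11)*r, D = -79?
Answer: -3872/3715 ≈ -1.0423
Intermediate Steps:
v(x, r) = 33*r (v(x, r) = 3*(-(-11)*r) = 3*(11*r) = 33*r)
G(O) = -2 - 51*O/3872 (G(O) = -2 + (O/((33*(-11))) + O/(-96)) = -2 + (O/(-363) + O*(-1/96)) = -2 + (O*(-1/363) - O/96) = -2 + (-O/363 - O/96) = -2 - 51*O/3872)
1/G(D) = 1/(-2 - 51/3872*(-79)) = 1/(-2 + 4029/3872) = 1/(-3715/3872) = -3872/3715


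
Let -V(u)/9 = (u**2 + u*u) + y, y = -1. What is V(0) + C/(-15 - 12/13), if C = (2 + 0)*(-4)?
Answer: 1967/207 ≈ 9.5024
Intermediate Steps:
C = -8 (C = 2*(-4) = -8)
V(u) = 9 - 18*u**2 (V(u) = -9*((u**2 + u*u) - 1) = -9*((u**2 + u**2) - 1) = -9*(2*u**2 - 1) = -9*(-1 + 2*u**2) = 9 - 18*u**2)
V(0) + C/(-15 - 12/13) = (9 - 18*0**2) - 8/(-15 - 12/13) = (9 - 18*0) - 8/(-15 - 12*1/13) = (9 + 0) - 8/(-15 - 12/13) = 9 - 8/(-207/13) = 9 - 8*(-13/207) = 9 + 104/207 = 1967/207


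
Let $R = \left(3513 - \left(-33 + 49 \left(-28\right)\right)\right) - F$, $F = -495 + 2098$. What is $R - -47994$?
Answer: $51309$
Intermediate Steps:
$F = 1603$
$R = 3315$ ($R = \left(3513 - \left(-33 + 49 \left(-28\right)\right)\right) - 1603 = \left(3513 - \left(-33 - 1372\right)\right) - 1603 = \left(3513 - -1405\right) - 1603 = \left(3513 + 1405\right) - 1603 = 4918 - 1603 = 3315$)
$R - -47994 = 3315 - -47994 = 3315 + 47994 = 51309$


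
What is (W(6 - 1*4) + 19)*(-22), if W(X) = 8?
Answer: -594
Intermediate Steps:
(W(6 - 1*4) + 19)*(-22) = (8 + 19)*(-22) = 27*(-22) = -594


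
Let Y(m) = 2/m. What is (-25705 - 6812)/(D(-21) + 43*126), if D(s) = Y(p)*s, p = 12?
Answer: -65034/10829 ≈ -6.0055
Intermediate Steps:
D(s) = s/6 (D(s) = (2/12)*s = (2*(1/12))*s = s/6)
(-25705 - 6812)/(D(-21) + 43*126) = (-25705 - 6812)/((⅙)*(-21) + 43*126) = -32517/(-7/2 + 5418) = -32517/10829/2 = -32517*2/10829 = -65034/10829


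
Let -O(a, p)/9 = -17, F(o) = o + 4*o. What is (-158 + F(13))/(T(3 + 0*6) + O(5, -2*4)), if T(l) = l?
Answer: -31/52 ≈ -0.59615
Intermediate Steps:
F(o) = 5*o
O(a, p) = 153 (O(a, p) = -9*(-17) = 153)
(-158 + F(13))/(T(3 + 0*6) + O(5, -2*4)) = (-158 + 5*13)/((3 + 0*6) + 153) = (-158 + 65)/((3 + 0) + 153) = -93/(3 + 153) = -93/156 = -93*1/156 = -31/52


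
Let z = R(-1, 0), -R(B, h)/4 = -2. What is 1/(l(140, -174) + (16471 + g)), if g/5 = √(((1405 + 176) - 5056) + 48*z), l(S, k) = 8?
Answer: 16479/271634716 - 5*I*√3091/271634716 ≈ 6.0666e-5 - 1.0234e-6*I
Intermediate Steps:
R(B, h) = 8 (R(B, h) = -4*(-2) = 8)
z = 8
g = 5*I*√3091 (g = 5*√(((1405 + 176) - 5056) + 48*8) = 5*√((1581 - 5056) + 384) = 5*√(-3475 + 384) = 5*√(-3091) = 5*(I*√3091) = 5*I*√3091 ≈ 277.98*I)
1/(l(140, -174) + (16471 + g)) = 1/(8 + (16471 + 5*I*√3091)) = 1/(16479 + 5*I*√3091)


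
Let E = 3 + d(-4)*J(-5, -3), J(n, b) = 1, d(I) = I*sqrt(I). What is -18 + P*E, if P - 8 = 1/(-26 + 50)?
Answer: 49/8 - 193*I/3 ≈ 6.125 - 64.333*I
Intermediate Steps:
d(I) = I**(3/2)
E = 3 - 8*I (E = 3 + (-4)**(3/2)*1 = 3 - 8*I*1 = 3 - 8*I ≈ 3.0 - 8.0*I)
P = 193/24 (P = 8 + 1/(-26 + 50) = 8 + 1/24 = 193/24 ≈ 8.0417)
-18 + P*E = -18 + 193*(3 - 8*I)/24 = -18 + (193/8 - 193*I/3) = 49/8 - 193*I/3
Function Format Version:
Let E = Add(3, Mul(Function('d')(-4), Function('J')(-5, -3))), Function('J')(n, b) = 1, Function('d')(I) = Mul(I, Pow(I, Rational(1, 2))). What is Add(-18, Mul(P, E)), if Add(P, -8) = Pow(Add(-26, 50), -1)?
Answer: Add(Rational(49, 8), Mul(Rational(-193, 3), I)) ≈ Add(6.1250, Mul(-64.333, I))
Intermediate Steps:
Function('d')(I) = Pow(I, Rational(3, 2))
E = Add(3, Mul(-8, I)) (E = Add(3, Mul(Pow(-4, Rational(3, 2)), 1)) = Add(3, Mul(Mul(-8, I), 1)) = Add(3, Mul(-8, I)) ≈ Add(3.0000, Mul(-8.0000, I)))
P = Rational(193, 24) (P = Add(8, Pow(Add(-26, 50), -1)) = Add(8, Pow(24, -1)) = Add(8, Rational(1, 24)) = Rational(193, 24) ≈ 8.0417)
Add(-18, Mul(P, E)) = Add(-18, Mul(Rational(193, 24), Add(3, Mul(-8, I)))) = Add(-18, Add(Rational(193, 8), Mul(Rational(-193, 3), I))) = Add(Rational(49, 8), Mul(Rational(-193, 3), I))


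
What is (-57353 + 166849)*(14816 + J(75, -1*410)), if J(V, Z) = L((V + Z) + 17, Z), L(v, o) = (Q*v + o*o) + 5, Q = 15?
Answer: 19506821896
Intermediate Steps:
L(v, o) = 5 + o² + 15*v (L(v, o) = (15*v + o*o) + 5 = (15*v + o²) + 5 = (o² + 15*v) + 5 = 5 + o² + 15*v)
J(V, Z) = 260 + Z² + 15*V + 15*Z (J(V, Z) = 5 + Z² + 15*((V + Z) + 17) = 5 + Z² + 15*(17 + V + Z) = 5 + Z² + (255 + 15*V + 15*Z) = 260 + Z² + 15*V + 15*Z)
(-57353 + 166849)*(14816 + J(75, -1*410)) = (-57353 + 166849)*(14816 + (260 + (-1*410)² + 15*75 + 15*(-1*410))) = 109496*(14816 + (260 + (-410)² + 1125 + 15*(-410))) = 109496*(14816 + (260 + 168100 + 1125 - 6150)) = 109496*(14816 + 163335) = 109496*178151 = 19506821896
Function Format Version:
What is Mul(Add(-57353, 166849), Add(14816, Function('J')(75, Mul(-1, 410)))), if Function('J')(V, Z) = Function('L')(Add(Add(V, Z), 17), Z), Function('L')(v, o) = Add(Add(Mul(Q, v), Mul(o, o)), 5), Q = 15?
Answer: 19506821896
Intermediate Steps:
Function('L')(v, o) = Add(5, Pow(o, 2), Mul(15, v)) (Function('L')(v, o) = Add(Add(Mul(15, v), Mul(o, o)), 5) = Add(Add(Mul(15, v), Pow(o, 2)), 5) = Add(Add(Pow(o, 2), Mul(15, v)), 5) = Add(5, Pow(o, 2), Mul(15, v)))
Function('J')(V, Z) = Add(260, Pow(Z, 2), Mul(15, V), Mul(15, Z)) (Function('J')(V, Z) = Add(5, Pow(Z, 2), Mul(15, Add(Add(V, Z), 17))) = Add(5, Pow(Z, 2), Mul(15, Add(17, V, Z))) = Add(5, Pow(Z, 2), Add(255, Mul(15, V), Mul(15, Z))) = Add(260, Pow(Z, 2), Mul(15, V), Mul(15, Z)))
Mul(Add(-57353, 166849), Add(14816, Function('J')(75, Mul(-1, 410)))) = Mul(Add(-57353, 166849), Add(14816, Add(260, Pow(Mul(-1, 410), 2), Mul(15, 75), Mul(15, Mul(-1, 410))))) = Mul(109496, Add(14816, Add(260, Pow(-410, 2), 1125, Mul(15, -410)))) = Mul(109496, Add(14816, Add(260, 168100, 1125, -6150))) = Mul(109496, Add(14816, 163335)) = Mul(109496, 178151) = 19506821896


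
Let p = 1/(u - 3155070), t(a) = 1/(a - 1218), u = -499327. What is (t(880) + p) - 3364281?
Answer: -4155513420677001/1235186186 ≈ -3.3643e+6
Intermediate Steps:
t(a) = 1/(-1218 + a)
p = -1/3654397 (p = 1/(-499327 - 3155070) = 1/(-3654397) = -1/3654397 ≈ -2.7364e-7)
(t(880) + p) - 3364281 = (1/(-1218 + 880) - 1/3654397) - 3364281 = (1/(-338) - 1/3654397) - 3364281 = (-1/338 - 1/3654397) - 3364281 = -3654735/1235186186 - 3364281 = -4155513420677001/1235186186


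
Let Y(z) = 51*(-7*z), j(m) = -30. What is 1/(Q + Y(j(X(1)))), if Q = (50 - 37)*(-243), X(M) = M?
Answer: 1/7551 ≈ 0.00013243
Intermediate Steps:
Y(z) = -357*z
Q = -3159 (Q = 13*(-243) = -3159)
1/(Q + Y(j(X(1)))) = 1/(-3159 - 357*(-30)) = 1/(-3159 + 10710) = 1/7551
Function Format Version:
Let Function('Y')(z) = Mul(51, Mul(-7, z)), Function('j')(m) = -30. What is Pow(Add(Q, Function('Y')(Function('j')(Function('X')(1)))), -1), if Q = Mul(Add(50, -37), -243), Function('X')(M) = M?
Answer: Rational(1, 7551) ≈ 0.00013243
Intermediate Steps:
Function('Y')(z) = Mul(-357, z)
Q = -3159 (Q = Mul(13, -243) = -3159)
Pow(Add(Q, Function('Y')(Function('j')(Function('X')(1)))), -1) = Pow(Add(-3159, Mul(-357, -30)), -1) = Pow(Add(-3159, 10710), -1) = Pow(7551, -1) = Rational(1, 7551)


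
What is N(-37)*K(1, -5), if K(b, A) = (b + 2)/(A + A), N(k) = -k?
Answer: -111/10 ≈ -11.100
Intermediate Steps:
K(b, A) = (2 + b)/(2*A) (K(b, A) = (2 + b)/((2*A)) = (2 + b)*(1/(2*A)) = (2 + b)/(2*A))
N(-37)*K(1, -5) = (-1*(-37))*((1/2)*(2 + 1)/(-5)) = 37*((1/2)*(-1/5)*3) = 37*(-3/10) = -111/10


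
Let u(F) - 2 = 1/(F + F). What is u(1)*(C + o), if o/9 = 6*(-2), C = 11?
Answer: -485/2 ≈ -242.50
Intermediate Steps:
o = -108 (o = 9*(6*(-2)) = 9*(-12) = -108)
u(F) = 2 + 1/(2*F) (u(F) = 2 + 1/(F + F) = 2 + 1/(2*F))
u(1)*(C + o) = (2 + (½)/1)*(11 - 108) = (2 + (½)*1)*(-97) = (2 + ½)*(-97) = (5/2)*(-97) = -485/2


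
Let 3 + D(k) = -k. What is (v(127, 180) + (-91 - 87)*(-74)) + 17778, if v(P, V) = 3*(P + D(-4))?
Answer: 31334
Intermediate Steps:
D(k) = -3 - k
v(P, V) = 3 + 3*P (v(P, V) = 3*(P + (-3 - 1*(-4))) = 3*(P + (-3 + 4)) = 3*(P + 1) = 3*(1 + P) = 3 + 3*P)
(v(127, 180) + (-91 - 87)*(-74)) + 17778 = ((3 + 3*127) + (-91 - 87)*(-74)) + 17778 = ((3 + 381) - 178*(-74)) + 17778 = (384 + 13172) + 17778 = 13556 + 17778 = 31334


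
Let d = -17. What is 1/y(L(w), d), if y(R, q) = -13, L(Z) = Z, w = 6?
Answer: -1/13 ≈ -0.076923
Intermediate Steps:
1/y(L(w), d) = 1/(-13) = -1/13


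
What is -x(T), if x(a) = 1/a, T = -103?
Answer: 1/103 ≈ 0.0097087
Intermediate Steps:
-x(T) = -1/(-103) = -1*(-1/103) = 1/103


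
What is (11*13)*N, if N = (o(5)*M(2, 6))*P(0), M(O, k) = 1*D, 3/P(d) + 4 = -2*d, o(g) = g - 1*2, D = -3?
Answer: 3861/4 ≈ 965.25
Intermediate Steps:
o(g) = -2 + g (o(g) = g - 2 = -2 + g)
P(d) = 3/(-4 - 2*d)
M(O, k) = -3 (M(O, k) = 1*(-3) = -3)
N = 27/4 (N = ((-2 + 5)*(-3))*(-3/(4 + 2*0)) = (3*(-3))*(-3/(4 + 0)) = -(-27)/4 = -9*(-¾) = 27/4 ≈ 6.7500)
(11*13)*N = (11*13)*(27/4) = 143*(27/4) = 3861/4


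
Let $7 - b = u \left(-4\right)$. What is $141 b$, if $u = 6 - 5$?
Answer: $1551$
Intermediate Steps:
$u = 1$ ($u = 6 - 5 = 1$)
$b = 11$ ($b = 7 - 1 \left(-4\right) = 7 - -4 = 7 + 4 = 11$)
$141 b = 141 \cdot 11 = 1551$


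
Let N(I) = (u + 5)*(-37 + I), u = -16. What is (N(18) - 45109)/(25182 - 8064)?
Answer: -22450/8559 ≈ -2.6230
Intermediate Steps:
N(I) = 407 - 11*I (N(I) = (-16 + 5)*(-37 + I) = -11*(-37 + I) = 407 - 11*I)
(N(18) - 45109)/(25182 - 8064) = ((407 - 11*18) - 45109)/(25182 - 8064) = ((407 - 198) - 45109)/17118 = (209 - 45109)*(1/17118) = -44900*1/17118 = -22450/8559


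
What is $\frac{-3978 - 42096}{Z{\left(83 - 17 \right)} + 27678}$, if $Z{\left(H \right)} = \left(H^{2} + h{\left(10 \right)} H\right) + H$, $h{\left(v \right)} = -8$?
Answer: $- \frac{7679}{5262} \approx -1.4593$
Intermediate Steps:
$Z{\left(H \right)} = H^{2} - 7 H$ ($Z{\left(H \right)} = \left(H^{2} - 8 H\right) + H = H^{2} - 7 H$)
$\frac{-3978 - 42096}{Z{\left(83 - 17 \right)} + 27678} = \frac{-3978 - 42096}{\left(83 - 17\right) \left(-7 + \left(83 - 17\right)\right) + 27678} = - \frac{46074}{\left(83 - 17\right) \left(-7 + \left(83 - 17\right)\right) + 27678} = - \frac{46074}{66 \left(-7 + 66\right) + 27678} = - \frac{46074}{66 \cdot 59 + 27678} = - \frac{46074}{3894 + 27678} = - \frac{46074}{31572} = \left(-46074\right) \frac{1}{31572} = - \frac{7679}{5262}$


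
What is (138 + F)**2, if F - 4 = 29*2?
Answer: 40000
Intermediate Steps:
F = 62 (F = 4 + 29*2 = 4 + 58 = 62)
(138 + F)**2 = (138 + 62)**2 = 200**2 = 40000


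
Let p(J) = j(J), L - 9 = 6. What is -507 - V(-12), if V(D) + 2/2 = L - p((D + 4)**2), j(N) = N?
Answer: -457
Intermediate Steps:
L = 15 (L = 9 + 6 = 15)
p(J) = J
V(D) = 14 - (4 + D)**2 (V(D) = -1 + (15 - (D + 4)**2) = -1 + (15 - (4 + D)**2) = 14 - (4 + D)**2)
-507 - V(-12) = -507 - (14 - (4 - 12)**2) = -507 - (14 - 1*(-8)**2) = -507 - (14 - 1*64) = -507 - (14 - 64) = -507 - 1*(-50) = -507 + 50 = -457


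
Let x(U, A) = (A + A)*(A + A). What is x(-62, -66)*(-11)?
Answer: -191664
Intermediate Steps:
x(U, A) = 4*A² (x(U, A) = (2*A)*(2*A) = 4*A²)
x(-62, -66)*(-11) = (4*(-66)²)*(-11) = (4*4356)*(-11) = 17424*(-11) = -191664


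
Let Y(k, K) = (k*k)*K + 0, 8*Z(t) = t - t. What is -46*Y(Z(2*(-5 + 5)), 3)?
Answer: 0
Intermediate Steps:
Z(t) = 0 (Z(t) = (t - t)/8 = (⅛)*0 = 0)
Y(k, K) = K*k² (Y(k, K) = k²*K + 0 = K*k² + 0 = K*k²)
-46*Y(Z(2*(-5 + 5)), 3) = -138*0² = -138*0 = -46*0 = 0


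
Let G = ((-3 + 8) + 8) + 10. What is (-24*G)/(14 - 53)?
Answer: 184/13 ≈ 14.154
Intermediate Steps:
G = 23 (G = (5 + 8) + 10 = 13 + 10 = 23)
(-24*G)/(14 - 53) = (-24*23)/(14 - 53) = -552/(-39) = -552*(-1/39) = 184/13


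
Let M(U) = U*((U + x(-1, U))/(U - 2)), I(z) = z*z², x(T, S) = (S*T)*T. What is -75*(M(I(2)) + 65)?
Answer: -6475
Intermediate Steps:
x(T, S) = S*T²
I(z) = z³
M(U) = 2*U²/(-2 + U) (M(U) = U*((U + U*(-1)²)/(U - 2)) = U*((U + U*1)/(-2 + U)) = U*((U + U)/(-2 + U)) = U*((2*U)/(-2 + U)) = U*(2*U/(-2 + U)) = 2*U²/(-2 + U))
-75*(M(I(2)) + 65) = -75*(2*(2³)²/(-2 + 2³) + 65) = -75*(2*8²/(-2 + 8) + 65) = -75*(2*64/6 + 65) = -75*(2*64*(⅙) + 65) = -75*(64/3 + 65) = -75*259/3 = -6475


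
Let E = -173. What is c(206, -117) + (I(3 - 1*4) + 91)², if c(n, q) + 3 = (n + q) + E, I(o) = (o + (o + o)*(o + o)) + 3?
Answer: 9322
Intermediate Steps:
I(o) = 3 + o + 4*o² (I(o) = (o + (2*o)*(2*o)) + 3 = (o + 4*o²) + 3 = 3 + o + 4*o²)
c(n, q) = -176 + n + q (c(n, q) = -3 + ((n + q) - 173) = -3 + (-173 + n + q) = -176 + n + q)
c(206, -117) + (I(3 - 1*4) + 91)² = (-176 + 206 - 117) + ((3 + (3 - 1*4) + 4*(3 - 1*4)²) + 91)² = -87 + ((3 + (3 - 4) + 4*(3 - 4)²) + 91)² = -87 + ((3 - 1 + 4*(-1)²) + 91)² = -87 + ((3 - 1 + 4*1) + 91)² = -87 + ((3 - 1 + 4) + 91)² = -87 + (6 + 91)² = -87 + 97² = -87 + 9409 = 9322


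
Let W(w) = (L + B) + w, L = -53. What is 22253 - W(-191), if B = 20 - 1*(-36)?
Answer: 22441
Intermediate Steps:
B = 56 (B = 20 + 36 = 56)
W(w) = 3 + w (W(w) = (-53 + 56) + w = 3 + w)
22253 - W(-191) = 22253 - (3 - 191) = 22253 - 1*(-188) = 22253 + 188 = 22441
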